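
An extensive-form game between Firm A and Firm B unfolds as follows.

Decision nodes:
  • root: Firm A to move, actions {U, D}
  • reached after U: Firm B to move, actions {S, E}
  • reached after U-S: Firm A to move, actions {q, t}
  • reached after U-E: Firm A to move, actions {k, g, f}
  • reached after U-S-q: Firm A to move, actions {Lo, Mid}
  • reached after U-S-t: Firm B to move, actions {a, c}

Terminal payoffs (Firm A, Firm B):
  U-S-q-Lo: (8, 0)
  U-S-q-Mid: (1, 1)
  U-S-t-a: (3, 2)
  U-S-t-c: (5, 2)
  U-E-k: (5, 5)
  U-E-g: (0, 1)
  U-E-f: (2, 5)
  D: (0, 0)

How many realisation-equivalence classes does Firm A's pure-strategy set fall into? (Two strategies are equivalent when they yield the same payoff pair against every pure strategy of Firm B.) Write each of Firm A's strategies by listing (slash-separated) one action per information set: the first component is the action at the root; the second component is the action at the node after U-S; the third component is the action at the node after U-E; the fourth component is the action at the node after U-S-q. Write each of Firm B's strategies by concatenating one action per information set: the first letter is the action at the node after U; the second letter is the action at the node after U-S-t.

Firm A has 24 pure strategies: U/q/k/Lo, U/q/k/Mid, U/q/g/Lo, U/q/g/Mid, U/q/f/Lo, U/q/f/Mid, U/t/k/Lo, U/t/k/Mid, U/t/g/Lo, U/t/g/Mid, U/t/f/Lo, U/t/f/Mid, D/q/k/Lo, D/q/k/Mid, D/q/g/Lo, D/q/g/Mid, D/q/f/Lo, D/q/f/Mid, D/t/k/Lo, D/t/k/Mid, D/t/g/Lo, D/t/g/Mid, D/t/f/Lo, D/t/f/Mid. Columns: Sa, Sc, Ea, Ec.
{U/q/k/Lo} → row (8,0) (8,0) (5,5) (5,5)
{U/q/k/Mid} → row (1,1) (1,1) (5,5) (5,5)
{U/q/g/Lo} → row (8,0) (8,0) (0,1) (0,1)
{U/q/g/Mid} → row (1,1) (1,1) (0,1) (0,1)
{U/q/f/Lo} → row (8,0) (8,0) (2,5) (2,5)
{U/q/f/Mid} → row (1,1) (1,1) (2,5) (2,5)
{U/t/k/Lo, U/t/k/Mid} → row (3,2) (5,2) (5,5) (5,5)
{U/t/g/Lo, U/t/g/Mid} → row (3,2) (5,2) (0,1) (0,1)
{U/t/f/Lo, U/t/f/Mid} → row (3,2) (5,2) (2,5) (2,5)
{D/q/k/Lo, D/q/k/Mid, D/q/g/Lo, D/q/g/Mid, D/q/f/Lo, D/q/f/Mid, D/t/k/Lo, D/t/k/Mid, D/t/g/Lo, D/t/g/Mid, D/t/f/Lo, D/t/f/Mid} → row (0,0) (0,0) (0,0) (0,0)
That's 10 distinct rows out of 24 strategies.

10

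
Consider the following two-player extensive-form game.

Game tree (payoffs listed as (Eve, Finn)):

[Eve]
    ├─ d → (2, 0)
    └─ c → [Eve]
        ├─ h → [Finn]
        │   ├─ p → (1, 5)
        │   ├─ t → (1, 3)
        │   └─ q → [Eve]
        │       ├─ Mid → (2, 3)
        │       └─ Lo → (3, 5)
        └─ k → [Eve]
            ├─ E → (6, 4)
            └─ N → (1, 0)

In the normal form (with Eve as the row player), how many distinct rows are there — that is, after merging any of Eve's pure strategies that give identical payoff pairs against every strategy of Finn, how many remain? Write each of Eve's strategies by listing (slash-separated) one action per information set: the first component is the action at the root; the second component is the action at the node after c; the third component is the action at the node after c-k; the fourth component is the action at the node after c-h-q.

Eve has 16 pure strategies: d/h/E/Mid, d/h/E/Lo, d/h/N/Mid, d/h/N/Lo, d/k/E/Mid, d/k/E/Lo, d/k/N/Mid, d/k/N/Lo, c/h/E/Mid, c/h/E/Lo, c/h/N/Mid, c/h/N/Lo, c/k/E/Mid, c/k/E/Lo, c/k/N/Mid, c/k/N/Lo. Columns: p, t, q.
{d/h/E/Mid, d/h/E/Lo, d/h/N/Mid, d/h/N/Lo, d/k/E/Mid, d/k/E/Lo, d/k/N/Mid, d/k/N/Lo} → row (2,0) (2,0) (2,0)
{c/h/E/Mid, c/h/N/Mid} → row (1,5) (1,3) (2,3)
{c/h/E/Lo, c/h/N/Lo} → row (1,5) (1,3) (3,5)
{c/k/E/Mid, c/k/E/Lo} → row (6,4) (6,4) (6,4)
{c/k/N/Mid, c/k/N/Lo} → row (1,0) (1,0) (1,0)
That's 5 distinct rows out of 16 strategies.

5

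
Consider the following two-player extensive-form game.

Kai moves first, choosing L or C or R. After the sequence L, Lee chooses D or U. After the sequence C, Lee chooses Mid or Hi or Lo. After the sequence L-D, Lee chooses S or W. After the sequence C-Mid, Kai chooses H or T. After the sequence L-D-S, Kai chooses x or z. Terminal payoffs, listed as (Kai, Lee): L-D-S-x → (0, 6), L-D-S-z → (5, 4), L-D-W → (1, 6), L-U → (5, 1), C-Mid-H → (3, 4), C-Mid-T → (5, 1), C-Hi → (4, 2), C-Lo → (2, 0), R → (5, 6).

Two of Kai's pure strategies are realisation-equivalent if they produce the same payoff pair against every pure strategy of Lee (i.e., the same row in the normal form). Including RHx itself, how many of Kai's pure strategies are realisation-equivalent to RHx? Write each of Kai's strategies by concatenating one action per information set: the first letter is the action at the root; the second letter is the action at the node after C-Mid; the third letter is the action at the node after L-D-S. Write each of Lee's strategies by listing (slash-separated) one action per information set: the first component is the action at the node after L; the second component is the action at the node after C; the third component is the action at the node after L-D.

4

Row for RHx (columns D/Mid/S, D/Mid/W, D/Hi/S, D/Hi/W, D/Lo/S, D/Lo/W, U/Mid/S, U/Mid/W, U/Hi/S, U/Hi/W, U/Lo/S, U/Lo/W): (5,6) (5,6) (5,6) (5,6) (5,6) (5,6) (5,6) (5,6) (5,6) (5,6) (5,6) (5,6).
Under RHx, Kai's choice at the node after C-Mid and at the node after L-D-S can never be reached regardless of what Lee does, so varying those choices leaves every outcome unchanged.
Holding the reachable choices fixed and varying the unreachable ones freely already gives 2 × 2 = 4 equivalent strategies.
No other strategy reproduces this row, so those 4 are the full class: RHx, RHz, RTx, RTz.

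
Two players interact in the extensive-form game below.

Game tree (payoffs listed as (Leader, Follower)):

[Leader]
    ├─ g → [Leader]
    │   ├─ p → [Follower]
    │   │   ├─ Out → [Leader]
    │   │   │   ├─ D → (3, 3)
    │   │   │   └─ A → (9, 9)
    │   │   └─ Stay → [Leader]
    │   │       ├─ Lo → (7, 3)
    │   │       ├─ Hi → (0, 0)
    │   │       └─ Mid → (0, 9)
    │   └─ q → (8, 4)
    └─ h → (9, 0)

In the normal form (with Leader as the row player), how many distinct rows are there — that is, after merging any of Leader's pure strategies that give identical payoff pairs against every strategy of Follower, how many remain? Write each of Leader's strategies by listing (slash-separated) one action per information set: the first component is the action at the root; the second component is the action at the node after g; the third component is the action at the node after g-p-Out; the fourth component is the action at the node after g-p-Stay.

Leader has 24 pure strategies: g/p/D/Lo, g/p/D/Hi, g/p/D/Mid, g/p/A/Lo, g/p/A/Hi, g/p/A/Mid, g/q/D/Lo, g/q/D/Hi, g/q/D/Mid, g/q/A/Lo, g/q/A/Hi, g/q/A/Mid, h/p/D/Lo, h/p/D/Hi, h/p/D/Mid, h/p/A/Lo, h/p/A/Hi, h/p/A/Mid, h/q/D/Lo, h/q/D/Hi, h/q/D/Mid, h/q/A/Lo, h/q/A/Hi, h/q/A/Mid. Columns: Out, Stay.
{g/p/D/Lo} → row (3,3) (7,3)
{g/p/D/Hi} → row (3,3) (0,0)
{g/p/D/Mid} → row (3,3) (0,9)
{g/p/A/Lo} → row (9,9) (7,3)
{g/p/A/Hi} → row (9,9) (0,0)
{g/p/A/Mid} → row (9,9) (0,9)
{g/q/D/Lo, g/q/D/Hi, g/q/D/Mid, g/q/A/Lo, g/q/A/Hi, g/q/A/Mid} → row (8,4) (8,4)
{h/p/D/Lo, h/p/D/Hi, h/p/D/Mid, h/p/A/Lo, h/p/A/Hi, h/p/A/Mid, h/q/D/Lo, h/q/D/Hi, h/q/D/Mid, h/q/A/Lo, h/q/A/Hi, h/q/A/Mid} → row (9,0) (9,0)
That's 8 distinct rows out of 24 strategies.

8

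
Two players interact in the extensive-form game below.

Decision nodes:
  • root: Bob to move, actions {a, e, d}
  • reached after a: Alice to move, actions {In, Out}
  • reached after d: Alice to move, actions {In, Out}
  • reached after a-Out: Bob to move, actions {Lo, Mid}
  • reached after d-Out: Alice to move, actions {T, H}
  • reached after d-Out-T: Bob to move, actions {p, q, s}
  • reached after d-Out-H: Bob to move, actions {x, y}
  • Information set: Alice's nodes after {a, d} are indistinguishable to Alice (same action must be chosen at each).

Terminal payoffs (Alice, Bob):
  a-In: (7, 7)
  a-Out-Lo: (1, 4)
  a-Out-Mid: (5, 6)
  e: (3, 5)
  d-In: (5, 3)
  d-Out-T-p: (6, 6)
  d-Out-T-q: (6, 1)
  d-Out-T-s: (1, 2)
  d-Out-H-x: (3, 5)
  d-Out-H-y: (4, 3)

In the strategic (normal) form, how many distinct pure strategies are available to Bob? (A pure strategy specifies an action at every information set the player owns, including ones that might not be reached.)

36

Bob owns the root with actions {a, e, d} — three choices.
Bob owns the node after a-Out with actions {Lo, Mid} — two choices.
Bob owns the node after d-Out-T with actions {p, q, s} — three choices.
Bob owns the node after d-Out-H with actions {x, y} — two choices.
A pure strategy fixes one action at each information set independently, so the count is the product 3 × 2 × 3 × 2 = 36.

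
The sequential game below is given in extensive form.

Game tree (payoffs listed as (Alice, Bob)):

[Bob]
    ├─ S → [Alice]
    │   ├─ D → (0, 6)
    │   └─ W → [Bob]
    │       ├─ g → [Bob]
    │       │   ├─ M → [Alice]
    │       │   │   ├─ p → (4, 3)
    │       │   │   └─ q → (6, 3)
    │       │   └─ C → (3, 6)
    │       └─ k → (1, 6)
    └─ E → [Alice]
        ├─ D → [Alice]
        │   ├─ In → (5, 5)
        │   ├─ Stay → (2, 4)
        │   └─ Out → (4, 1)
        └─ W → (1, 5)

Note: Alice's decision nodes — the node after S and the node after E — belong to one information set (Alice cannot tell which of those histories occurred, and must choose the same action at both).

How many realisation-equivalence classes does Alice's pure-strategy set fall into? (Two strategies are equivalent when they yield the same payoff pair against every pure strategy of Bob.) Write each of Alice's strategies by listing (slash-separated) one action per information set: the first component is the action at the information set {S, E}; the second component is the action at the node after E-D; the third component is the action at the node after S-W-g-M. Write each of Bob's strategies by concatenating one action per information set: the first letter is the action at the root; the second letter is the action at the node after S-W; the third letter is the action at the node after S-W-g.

5

Alice has 12 pure strategies: D/In/p, D/In/q, D/Stay/p, D/Stay/q, D/Out/p, D/Out/q, W/In/p, W/In/q, W/Stay/p, W/Stay/q, W/Out/p, W/Out/q. Columns: SgM, SgC, SkM, SkC, EgM, EgC, EkM, EkC.
{D/In/p, D/In/q} → row (0,6) (0,6) (0,6) (0,6) (5,5) (5,5) (5,5) (5,5)
{D/Stay/p, D/Stay/q} → row (0,6) (0,6) (0,6) (0,6) (2,4) (2,4) (2,4) (2,4)
{D/Out/p, D/Out/q} → row (0,6) (0,6) (0,6) (0,6) (4,1) (4,1) (4,1) (4,1)
{W/In/p, W/Stay/p, W/Out/p} → row (4,3) (3,6) (1,6) (1,6) (1,5) (1,5) (1,5) (1,5)
{W/In/q, W/Stay/q, W/Out/q} → row (6,3) (3,6) (1,6) (1,6) (1,5) (1,5) (1,5) (1,5)
That's 5 distinct rows out of 12 strategies.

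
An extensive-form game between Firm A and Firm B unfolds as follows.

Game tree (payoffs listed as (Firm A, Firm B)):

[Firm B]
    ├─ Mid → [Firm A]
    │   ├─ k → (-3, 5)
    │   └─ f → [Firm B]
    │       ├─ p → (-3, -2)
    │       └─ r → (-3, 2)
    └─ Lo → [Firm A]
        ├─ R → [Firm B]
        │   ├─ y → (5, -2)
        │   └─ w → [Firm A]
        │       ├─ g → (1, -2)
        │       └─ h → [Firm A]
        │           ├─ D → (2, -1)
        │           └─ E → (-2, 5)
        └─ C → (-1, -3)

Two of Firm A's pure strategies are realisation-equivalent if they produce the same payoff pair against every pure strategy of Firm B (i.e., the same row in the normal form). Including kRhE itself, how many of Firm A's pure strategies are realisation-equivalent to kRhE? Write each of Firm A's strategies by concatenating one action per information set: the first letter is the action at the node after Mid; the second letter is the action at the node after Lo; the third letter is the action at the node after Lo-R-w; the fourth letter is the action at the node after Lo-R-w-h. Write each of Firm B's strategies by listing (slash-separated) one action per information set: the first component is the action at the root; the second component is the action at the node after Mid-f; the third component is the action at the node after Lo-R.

Row for kRhE (columns Mid/p/y, Mid/p/w, Mid/r/y, Mid/r/w, Lo/p/y, Lo/p/w, Lo/r/y, Lo/r/w): (-3,5) (-3,5) (-3,5) (-3,5) (5,-2) (-2,5) (5,-2) (-2,5).
Every one of Firm A's information sets is on the play path for some reply by Firm B when Firm A follows kRhE.
Changing the action at any of them therefore changes at least one column, so only kRhE itself gives this row.

1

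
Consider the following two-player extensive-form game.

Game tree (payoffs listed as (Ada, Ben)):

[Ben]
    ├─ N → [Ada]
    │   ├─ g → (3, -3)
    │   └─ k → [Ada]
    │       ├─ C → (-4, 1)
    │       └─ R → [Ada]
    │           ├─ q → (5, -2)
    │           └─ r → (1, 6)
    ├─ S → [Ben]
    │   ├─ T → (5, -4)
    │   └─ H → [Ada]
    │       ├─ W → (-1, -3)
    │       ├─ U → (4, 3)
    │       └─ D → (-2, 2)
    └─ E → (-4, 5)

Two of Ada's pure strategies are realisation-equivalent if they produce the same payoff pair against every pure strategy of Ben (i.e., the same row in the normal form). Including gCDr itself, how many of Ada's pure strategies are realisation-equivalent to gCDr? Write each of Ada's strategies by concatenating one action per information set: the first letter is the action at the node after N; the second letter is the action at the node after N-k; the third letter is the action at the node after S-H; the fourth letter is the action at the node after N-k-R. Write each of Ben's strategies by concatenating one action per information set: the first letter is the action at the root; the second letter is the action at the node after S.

4

Row for gCDr (columns NT, NH, ST, SH, ET, EH): (3,-3) (3,-3) (5,-4) (-2,2) (-4,5) (-4,5).
Under gCDr, Ada's choice at the node after N-k and at the node after N-k-R can never be reached regardless of what Ben does, so varying those choices leaves every outcome unchanged.
Holding the reachable choices fixed and varying the unreachable ones freely already gives 2 × 2 = 4 equivalent strategies.
No other strategy reproduces this row, so those 4 are the full class: gCDq, gCDr, gRDq, gRDr.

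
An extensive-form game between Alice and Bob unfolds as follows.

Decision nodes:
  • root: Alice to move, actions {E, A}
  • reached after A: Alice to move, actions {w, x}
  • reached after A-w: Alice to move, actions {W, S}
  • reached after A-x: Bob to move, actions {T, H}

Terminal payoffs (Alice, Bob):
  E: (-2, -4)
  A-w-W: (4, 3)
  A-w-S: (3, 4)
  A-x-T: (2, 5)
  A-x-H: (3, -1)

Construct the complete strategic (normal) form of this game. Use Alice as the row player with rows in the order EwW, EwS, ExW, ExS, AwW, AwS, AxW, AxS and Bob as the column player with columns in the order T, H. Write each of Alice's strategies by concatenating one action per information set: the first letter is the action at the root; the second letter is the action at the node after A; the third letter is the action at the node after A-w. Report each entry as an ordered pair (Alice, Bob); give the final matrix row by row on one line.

EwW: (-2,-4) (-2,-4) | EwS: (-2,-4) (-2,-4) | ExW: (-2,-4) (-2,-4) | ExS: (-2,-4) (-2,-4) | AwW: (4,3) (4,3) | AwS: (3,4) (3,4) | AxW: (2,5) (3,-1) | AxS: (2,5) (3,-1)

            T        H
 EwW  (-2,-4)  (-2,-4)
 EwS  (-2,-4)  (-2,-4)
 ExW  (-2,-4)  (-2,-4)
 ExS  (-2,-4)  (-2,-4)
 AwW    (4,3)    (4,3)
 AwS    (3,4)    (3,4)
 AxW    (2,5)   (3,-1)
 AxS    (2,5)   (3,-1)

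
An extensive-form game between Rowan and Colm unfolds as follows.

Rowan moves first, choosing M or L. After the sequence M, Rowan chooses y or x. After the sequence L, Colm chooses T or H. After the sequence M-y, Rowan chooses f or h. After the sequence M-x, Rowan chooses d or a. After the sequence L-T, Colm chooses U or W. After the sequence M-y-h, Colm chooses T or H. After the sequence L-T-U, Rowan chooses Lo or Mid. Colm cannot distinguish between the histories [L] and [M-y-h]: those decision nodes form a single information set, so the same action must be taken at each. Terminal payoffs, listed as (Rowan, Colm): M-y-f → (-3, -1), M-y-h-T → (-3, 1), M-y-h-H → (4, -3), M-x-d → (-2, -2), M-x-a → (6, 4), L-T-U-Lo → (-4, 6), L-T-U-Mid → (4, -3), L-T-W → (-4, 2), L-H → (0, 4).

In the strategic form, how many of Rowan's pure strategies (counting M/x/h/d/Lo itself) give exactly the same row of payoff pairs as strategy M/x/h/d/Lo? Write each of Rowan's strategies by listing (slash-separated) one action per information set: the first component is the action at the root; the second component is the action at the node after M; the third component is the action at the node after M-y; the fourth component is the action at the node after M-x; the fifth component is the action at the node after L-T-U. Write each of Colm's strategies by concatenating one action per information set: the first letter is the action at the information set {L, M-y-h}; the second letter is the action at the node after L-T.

4

Row for M/x/h/d/Lo (columns TU, TW, HU, HW): (-2,-2) (-2,-2) (-2,-2) (-2,-2).
Under M/x/h/d/Lo, Rowan's choice at the node after M-y and at the node after L-T-U can never be reached regardless of what Colm does, so varying those choices leaves every outcome unchanged.
Holding the reachable choices fixed and varying the unreachable ones freely already gives 2 × 2 = 4 equivalent strategies.
No other strategy reproduces this row, so those 4 are the full class: M/x/f/d/Lo, M/x/f/d/Mid, M/x/h/d/Lo, M/x/h/d/Mid.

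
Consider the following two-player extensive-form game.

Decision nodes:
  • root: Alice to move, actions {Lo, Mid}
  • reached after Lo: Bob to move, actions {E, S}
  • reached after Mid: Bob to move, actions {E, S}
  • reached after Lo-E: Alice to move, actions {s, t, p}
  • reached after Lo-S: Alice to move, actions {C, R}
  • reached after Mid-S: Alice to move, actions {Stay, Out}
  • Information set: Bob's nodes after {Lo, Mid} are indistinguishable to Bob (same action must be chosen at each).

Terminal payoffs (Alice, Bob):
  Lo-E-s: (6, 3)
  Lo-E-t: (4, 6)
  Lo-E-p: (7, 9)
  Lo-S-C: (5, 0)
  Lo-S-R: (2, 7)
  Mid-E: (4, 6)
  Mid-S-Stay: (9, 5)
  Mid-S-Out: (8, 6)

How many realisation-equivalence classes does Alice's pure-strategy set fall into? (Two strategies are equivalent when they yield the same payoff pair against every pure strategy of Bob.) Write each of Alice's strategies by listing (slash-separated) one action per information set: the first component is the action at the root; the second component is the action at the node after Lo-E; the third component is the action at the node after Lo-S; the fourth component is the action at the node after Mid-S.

Alice has 24 pure strategies: Lo/s/C/Stay, Lo/s/C/Out, Lo/s/R/Stay, Lo/s/R/Out, Lo/t/C/Stay, Lo/t/C/Out, Lo/t/R/Stay, Lo/t/R/Out, Lo/p/C/Stay, Lo/p/C/Out, Lo/p/R/Stay, Lo/p/R/Out, Mid/s/C/Stay, Mid/s/C/Out, Mid/s/R/Stay, Mid/s/R/Out, Mid/t/C/Stay, Mid/t/C/Out, Mid/t/R/Stay, Mid/t/R/Out, Mid/p/C/Stay, Mid/p/C/Out, Mid/p/R/Stay, Mid/p/R/Out. Columns: E, S.
{Lo/s/C/Stay, Lo/s/C/Out} → row (6,3) (5,0)
{Lo/s/R/Stay, Lo/s/R/Out} → row (6,3) (2,7)
{Lo/t/C/Stay, Lo/t/C/Out} → row (4,6) (5,0)
{Lo/t/R/Stay, Lo/t/R/Out} → row (4,6) (2,7)
{Lo/p/C/Stay, Lo/p/C/Out} → row (7,9) (5,0)
{Lo/p/R/Stay, Lo/p/R/Out} → row (7,9) (2,7)
{Mid/s/C/Stay, Mid/s/R/Stay, Mid/t/C/Stay, Mid/t/R/Stay, Mid/p/C/Stay, Mid/p/R/Stay} → row (4,6) (9,5)
{Mid/s/C/Out, Mid/s/R/Out, Mid/t/C/Out, Mid/t/R/Out, Mid/p/C/Out, Mid/p/R/Out} → row (4,6) (8,6)
That's 8 distinct rows out of 24 strategies.

8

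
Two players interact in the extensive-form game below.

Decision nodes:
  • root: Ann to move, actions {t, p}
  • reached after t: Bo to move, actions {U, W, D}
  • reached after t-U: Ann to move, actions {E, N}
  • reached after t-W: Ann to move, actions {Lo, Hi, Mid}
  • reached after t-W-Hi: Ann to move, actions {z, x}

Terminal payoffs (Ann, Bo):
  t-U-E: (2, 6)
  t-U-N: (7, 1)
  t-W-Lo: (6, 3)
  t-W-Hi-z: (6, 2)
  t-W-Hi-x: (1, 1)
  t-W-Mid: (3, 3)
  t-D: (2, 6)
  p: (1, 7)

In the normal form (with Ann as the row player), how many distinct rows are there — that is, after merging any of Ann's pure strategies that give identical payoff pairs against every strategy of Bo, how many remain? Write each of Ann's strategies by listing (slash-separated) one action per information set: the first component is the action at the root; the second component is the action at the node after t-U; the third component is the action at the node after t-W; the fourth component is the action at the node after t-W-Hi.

Ann has 24 pure strategies: t/E/Lo/z, t/E/Lo/x, t/E/Hi/z, t/E/Hi/x, t/E/Mid/z, t/E/Mid/x, t/N/Lo/z, t/N/Lo/x, t/N/Hi/z, t/N/Hi/x, t/N/Mid/z, t/N/Mid/x, p/E/Lo/z, p/E/Lo/x, p/E/Hi/z, p/E/Hi/x, p/E/Mid/z, p/E/Mid/x, p/N/Lo/z, p/N/Lo/x, p/N/Hi/z, p/N/Hi/x, p/N/Mid/z, p/N/Mid/x. Columns: U, W, D.
{t/E/Lo/z, t/E/Lo/x} → row (2,6) (6,3) (2,6)
{t/E/Hi/z} → row (2,6) (6,2) (2,6)
{t/E/Hi/x} → row (2,6) (1,1) (2,6)
{t/E/Mid/z, t/E/Mid/x} → row (2,6) (3,3) (2,6)
{t/N/Lo/z, t/N/Lo/x} → row (7,1) (6,3) (2,6)
{t/N/Hi/z} → row (7,1) (6,2) (2,6)
{t/N/Hi/x} → row (7,1) (1,1) (2,6)
{t/N/Mid/z, t/N/Mid/x} → row (7,1) (3,3) (2,6)
{p/E/Lo/z, p/E/Lo/x, p/E/Hi/z, p/E/Hi/x, p/E/Mid/z, p/E/Mid/x, p/N/Lo/z, p/N/Lo/x, p/N/Hi/z, p/N/Hi/x, p/N/Mid/z, p/N/Mid/x} → row (1,7) (1,7) (1,7)
That's 9 distinct rows out of 24 strategies.

9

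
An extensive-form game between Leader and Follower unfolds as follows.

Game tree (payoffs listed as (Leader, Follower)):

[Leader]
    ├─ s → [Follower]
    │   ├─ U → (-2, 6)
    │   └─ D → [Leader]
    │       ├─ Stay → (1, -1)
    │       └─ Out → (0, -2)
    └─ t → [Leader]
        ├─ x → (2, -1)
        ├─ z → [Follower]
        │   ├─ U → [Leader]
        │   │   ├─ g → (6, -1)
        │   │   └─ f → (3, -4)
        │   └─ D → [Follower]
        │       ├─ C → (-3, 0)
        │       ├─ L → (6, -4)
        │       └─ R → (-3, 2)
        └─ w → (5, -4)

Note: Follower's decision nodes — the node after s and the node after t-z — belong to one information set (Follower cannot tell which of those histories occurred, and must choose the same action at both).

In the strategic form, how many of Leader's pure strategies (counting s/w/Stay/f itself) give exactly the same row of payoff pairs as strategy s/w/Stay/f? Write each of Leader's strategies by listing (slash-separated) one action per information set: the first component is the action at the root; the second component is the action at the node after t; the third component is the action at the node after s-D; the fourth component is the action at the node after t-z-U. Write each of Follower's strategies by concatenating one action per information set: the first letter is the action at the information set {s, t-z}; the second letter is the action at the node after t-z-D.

Row for s/w/Stay/f (columns UC, UL, UR, DC, DL, DR): (-2,6) (-2,6) (-2,6) (1,-1) (1,-1) (1,-1).
Under s/w/Stay/f, Leader's choice at the node after t and at the node after t-z-U can never be reached regardless of what Follower does, so varying those choices leaves every outcome unchanged.
Holding the reachable choices fixed and varying the unreachable ones freely already gives 3 × 2 = 6 equivalent strategies.
No other strategy reproduces this row, so those 6 are the full class: s/x/Stay/g, s/x/Stay/f, s/z/Stay/g, s/z/Stay/f, s/w/Stay/g, s/w/Stay/f.

6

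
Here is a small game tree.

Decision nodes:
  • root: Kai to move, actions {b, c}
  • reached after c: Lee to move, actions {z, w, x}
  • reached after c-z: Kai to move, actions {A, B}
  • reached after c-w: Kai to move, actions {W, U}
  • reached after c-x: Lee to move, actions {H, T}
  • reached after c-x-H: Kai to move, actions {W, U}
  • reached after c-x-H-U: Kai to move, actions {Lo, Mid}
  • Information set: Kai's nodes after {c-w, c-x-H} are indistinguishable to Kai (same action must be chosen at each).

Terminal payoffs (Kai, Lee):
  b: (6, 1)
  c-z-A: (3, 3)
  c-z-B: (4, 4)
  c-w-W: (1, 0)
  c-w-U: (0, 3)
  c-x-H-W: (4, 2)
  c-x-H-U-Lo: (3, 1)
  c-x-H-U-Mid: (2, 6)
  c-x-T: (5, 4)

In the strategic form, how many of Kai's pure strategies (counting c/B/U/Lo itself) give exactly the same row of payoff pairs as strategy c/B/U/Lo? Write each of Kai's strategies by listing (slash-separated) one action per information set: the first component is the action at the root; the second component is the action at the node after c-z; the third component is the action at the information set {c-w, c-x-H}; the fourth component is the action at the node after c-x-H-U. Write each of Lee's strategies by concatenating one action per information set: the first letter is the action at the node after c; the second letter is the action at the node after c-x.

1

Row for c/B/U/Lo (columns zH, zT, wH, wT, xH, xT): (4,4) (4,4) (0,3) (0,3) (3,1) (5,4).
Every one of Kai's information sets is on the play path for some reply by Lee when Kai follows c/B/U/Lo.
Changing the action at any of them therefore changes at least one column, so only c/B/U/Lo itself gives this row.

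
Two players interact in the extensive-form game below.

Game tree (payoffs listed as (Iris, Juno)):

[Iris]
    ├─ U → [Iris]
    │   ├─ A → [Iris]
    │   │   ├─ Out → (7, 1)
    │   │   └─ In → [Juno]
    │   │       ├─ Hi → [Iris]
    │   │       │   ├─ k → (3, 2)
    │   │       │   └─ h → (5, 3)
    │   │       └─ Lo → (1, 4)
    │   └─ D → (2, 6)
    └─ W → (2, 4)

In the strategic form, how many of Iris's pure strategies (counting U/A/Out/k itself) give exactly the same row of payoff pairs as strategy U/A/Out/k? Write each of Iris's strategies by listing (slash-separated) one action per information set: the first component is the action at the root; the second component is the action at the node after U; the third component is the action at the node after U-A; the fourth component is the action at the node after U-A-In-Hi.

Row for U/A/Out/k (columns Hi, Lo): (7,1) (7,1).
Under U/A/Out/k, Iris's choice at the node after U-A-In-Hi can never be reached regardless of what Juno does, so varying those choices leaves every outcome unchanged.
Holding the reachable choices fixed and varying the unreachable one freely already gives 2 equivalent strategies.
No other strategy reproduces this row, so those 2 are the full class: U/A/Out/k, U/A/Out/h.

2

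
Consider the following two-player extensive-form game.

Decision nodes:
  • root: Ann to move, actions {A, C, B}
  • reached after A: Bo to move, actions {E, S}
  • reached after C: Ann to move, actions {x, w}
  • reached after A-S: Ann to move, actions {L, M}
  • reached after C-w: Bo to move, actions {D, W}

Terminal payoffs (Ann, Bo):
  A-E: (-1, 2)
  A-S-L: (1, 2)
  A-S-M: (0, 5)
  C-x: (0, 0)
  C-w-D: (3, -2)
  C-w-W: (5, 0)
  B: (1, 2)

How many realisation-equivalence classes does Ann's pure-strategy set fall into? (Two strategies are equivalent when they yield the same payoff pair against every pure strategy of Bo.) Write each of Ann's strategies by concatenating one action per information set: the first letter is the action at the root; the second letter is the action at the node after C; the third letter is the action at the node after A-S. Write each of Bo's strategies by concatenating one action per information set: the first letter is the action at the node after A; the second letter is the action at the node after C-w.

Ann has 12 pure strategies: AxL, AxM, AwL, AwM, CxL, CxM, CwL, CwM, BxL, BxM, BwL, BwM. Columns: ED, EW, SD, SW.
{AxL, AwL} → row (-1,2) (-1,2) (1,2) (1,2)
{AxM, AwM} → row (-1,2) (-1,2) (0,5) (0,5)
{CxL, CxM} → row (0,0) (0,0) (0,0) (0,0)
{CwL, CwM} → row (3,-2) (5,0) (3,-2) (5,0)
{BxL, BxM, BwL, BwM} → row (1,2) (1,2) (1,2) (1,2)
That's 5 distinct rows out of 12 strategies.

5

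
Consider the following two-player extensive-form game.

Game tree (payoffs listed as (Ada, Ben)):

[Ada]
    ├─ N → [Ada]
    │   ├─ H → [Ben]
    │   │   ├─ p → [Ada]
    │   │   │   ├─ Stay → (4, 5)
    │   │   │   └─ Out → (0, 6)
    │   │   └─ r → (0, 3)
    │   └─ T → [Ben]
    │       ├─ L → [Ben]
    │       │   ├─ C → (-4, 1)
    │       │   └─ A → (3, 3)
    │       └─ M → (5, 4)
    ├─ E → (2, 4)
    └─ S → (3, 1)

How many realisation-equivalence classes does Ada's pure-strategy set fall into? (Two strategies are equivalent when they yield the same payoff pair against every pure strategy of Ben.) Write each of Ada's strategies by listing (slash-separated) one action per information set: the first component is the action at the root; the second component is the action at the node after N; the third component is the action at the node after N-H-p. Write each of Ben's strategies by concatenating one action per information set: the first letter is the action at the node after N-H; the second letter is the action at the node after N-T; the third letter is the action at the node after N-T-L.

Ada has 12 pure strategies: N/H/Stay, N/H/Out, N/T/Stay, N/T/Out, E/H/Stay, E/H/Out, E/T/Stay, E/T/Out, S/H/Stay, S/H/Out, S/T/Stay, S/T/Out. Columns: pLC, pLA, pMC, pMA, rLC, rLA, rMC, rMA.
{N/H/Stay} → row (4,5) (4,5) (4,5) (4,5) (0,3) (0,3) (0,3) (0,3)
{N/H/Out} → row (0,6) (0,6) (0,6) (0,6) (0,3) (0,3) (0,3) (0,3)
{N/T/Stay, N/T/Out} → row (-4,1) (3,3) (5,4) (5,4) (-4,1) (3,3) (5,4) (5,4)
{E/H/Stay, E/H/Out, E/T/Stay, E/T/Out} → row (2,4) (2,4) (2,4) (2,4) (2,4) (2,4) (2,4) (2,4)
{S/H/Stay, S/H/Out, S/T/Stay, S/T/Out} → row (3,1) (3,1) (3,1) (3,1) (3,1) (3,1) (3,1) (3,1)
That's 5 distinct rows out of 12 strategies.

5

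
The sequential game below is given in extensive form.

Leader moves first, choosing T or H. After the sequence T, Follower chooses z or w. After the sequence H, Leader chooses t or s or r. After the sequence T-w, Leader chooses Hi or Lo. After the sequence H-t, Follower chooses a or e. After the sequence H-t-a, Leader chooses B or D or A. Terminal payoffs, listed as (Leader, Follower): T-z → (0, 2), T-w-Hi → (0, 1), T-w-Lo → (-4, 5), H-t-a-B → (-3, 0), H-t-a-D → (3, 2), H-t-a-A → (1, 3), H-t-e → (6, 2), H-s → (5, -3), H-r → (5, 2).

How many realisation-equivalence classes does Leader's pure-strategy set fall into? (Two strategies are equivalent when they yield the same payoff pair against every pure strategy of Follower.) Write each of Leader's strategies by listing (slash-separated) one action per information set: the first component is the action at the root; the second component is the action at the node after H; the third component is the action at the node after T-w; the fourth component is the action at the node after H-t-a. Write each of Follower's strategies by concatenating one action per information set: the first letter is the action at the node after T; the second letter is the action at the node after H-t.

Leader has 36 pure strategies: T/t/Hi/B, T/t/Hi/D, T/t/Hi/A, T/t/Lo/B, T/t/Lo/D, T/t/Lo/A, T/s/Hi/B, T/s/Hi/D, T/s/Hi/A, T/s/Lo/B, T/s/Lo/D, T/s/Lo/A, T/r/Hi/B, T/r/Hi/D, T/r/Hi/A, T/r/Lo/B, T/r/Lo/D, T/r/Lo/A, H/t/Hi/B, H/t/Hi/D, H/t/Hi/A, H/t/Lo/B, H/t/Lo/D, H/t/Lo/A, H/s/Hi/B, H/s/Hi/D, H/s/Hi/A, H/s/Lo/B, H/s/Lo/D, H/s/Lo/A, H/r/Hi/B, H/r/Hi/D, H/r/Hi/A, H/r/Lo/B, H/r/Lo/D, H/r/Lo/A. Columns: za, ze, wa, we.
{T/t/Hi/B, T/t/Hi/D, T/t/Hi/A, T/s/Hi/B, T/s/Hi/D, T/s/Hi/A, T/r/Hi/B, T/r/Hi/D, T/r/Hi/A} → row (0,2) (0,2) (0,1) (0,1)
{T/t/Lo/B, T/t/Lo/D, T/t/Lo/A, T/s/Lo/B, T/s/Lo/D, T/s/Lo/A, T/r/Lo/B, T/r/Lo/D, T/r/Lo/A} → row (0,2) (0,2) (-4,5) (-4,5)
{H/t/Hi/B, H/t/Lo/B} → row (-3,0) (6,2) (-3,0) (6,2)
{H/t/Hi/D, H/t/Lo/D} → row (3,2) (6,2) (3,2) (6,2)
{H/t/Hi/A, H/t/Lo/A} → row (1,3) (6,2) (1,3) (6,2)
{H/s/Hi/B, H/s/Hi/D, H/s/Hi/A, H/s/Lo/B, H/s/Lo/D, H/s/Lo/A} → row (5,-3) (5,-3) (5,-3) (5,-3)
{H/r/Hi/B, H/r/Hi/D, H/r/Hi/A, H/r/Lo/B, H/r/Lo/D, H/r/Lo/A} → row (5,2) (5,2) (5,2) (5,2)
That's 7 distinct rows out of 36 strategies.

7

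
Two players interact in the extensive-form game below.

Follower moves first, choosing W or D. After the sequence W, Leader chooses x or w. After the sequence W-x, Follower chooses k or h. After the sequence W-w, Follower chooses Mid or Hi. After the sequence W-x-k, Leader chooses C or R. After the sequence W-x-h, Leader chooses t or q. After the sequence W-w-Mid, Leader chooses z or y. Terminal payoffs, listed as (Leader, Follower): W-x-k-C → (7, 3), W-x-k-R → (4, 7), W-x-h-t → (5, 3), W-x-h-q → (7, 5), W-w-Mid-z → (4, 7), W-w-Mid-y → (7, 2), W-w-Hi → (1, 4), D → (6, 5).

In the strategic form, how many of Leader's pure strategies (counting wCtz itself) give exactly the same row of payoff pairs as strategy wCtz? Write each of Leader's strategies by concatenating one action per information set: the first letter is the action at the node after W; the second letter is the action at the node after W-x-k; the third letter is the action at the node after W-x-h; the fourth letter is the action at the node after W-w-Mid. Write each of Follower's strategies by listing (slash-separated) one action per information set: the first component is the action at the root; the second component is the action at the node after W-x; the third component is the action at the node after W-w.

Row for wCtz (columns W/k/Mid, W/k/Hi, W/h/Mid, W/h/Hi, D/k/Mid, D/k/Hi, D/h/Mid, D/h/Hi): (4,7) (1,4) (4,7) (1,4) (6,5) (6,5) (6,5) (6,5).
Under wCtz, Leader's choice at the node after W-x-k and at the node after W-x-h can never be reached regardless of what Follower does, so varying those choices leaves every outcome unchanged.
Holding the reachable choices fixed and varying the unreachable ones freely already gives 2 × 2 = 4 equivalent strategies.
No other strategy reproduces this row, so those 4 are the full class: wCtz, wCqz, wRtz, wRqz.

4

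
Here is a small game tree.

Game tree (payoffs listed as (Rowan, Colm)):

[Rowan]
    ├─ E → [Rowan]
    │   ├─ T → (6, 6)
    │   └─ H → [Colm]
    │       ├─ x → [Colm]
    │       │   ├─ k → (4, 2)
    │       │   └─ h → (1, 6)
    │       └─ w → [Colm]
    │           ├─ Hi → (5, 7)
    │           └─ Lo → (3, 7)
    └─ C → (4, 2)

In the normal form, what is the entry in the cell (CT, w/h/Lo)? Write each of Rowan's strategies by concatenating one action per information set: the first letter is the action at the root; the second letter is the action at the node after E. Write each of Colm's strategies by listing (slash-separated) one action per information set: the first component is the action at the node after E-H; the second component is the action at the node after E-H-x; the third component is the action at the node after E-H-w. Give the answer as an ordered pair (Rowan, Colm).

(4, 2)

Trace the play path from the root:
  Rowan plays C
→ terminal payoff (4, 2).
(Rowan's choice at the node after E is never reached on this path, so it doesn't affect the outcome.)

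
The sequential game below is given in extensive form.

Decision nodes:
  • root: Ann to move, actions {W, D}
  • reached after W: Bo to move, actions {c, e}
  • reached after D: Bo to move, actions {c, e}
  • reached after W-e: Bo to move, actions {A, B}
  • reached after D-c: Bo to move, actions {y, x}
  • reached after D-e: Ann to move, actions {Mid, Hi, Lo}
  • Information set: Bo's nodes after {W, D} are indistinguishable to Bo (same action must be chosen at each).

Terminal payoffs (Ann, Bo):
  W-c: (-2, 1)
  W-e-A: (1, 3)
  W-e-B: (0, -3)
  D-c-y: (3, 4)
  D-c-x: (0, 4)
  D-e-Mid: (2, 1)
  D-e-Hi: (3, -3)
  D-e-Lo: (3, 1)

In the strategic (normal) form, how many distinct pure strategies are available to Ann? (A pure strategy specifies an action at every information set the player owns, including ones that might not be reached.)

6

Ann owns the root with actions {W, D} — two choices.
Ann owns the node after D-e with actions {Mid, Hi, Lo} — three choices.
A pure strategy fixes one action at each information set independently, so the count is the product 2 × 3 = 6.
(For reference, Bo has 8 pure strategies, giving a 6×8 normal-form matrix.)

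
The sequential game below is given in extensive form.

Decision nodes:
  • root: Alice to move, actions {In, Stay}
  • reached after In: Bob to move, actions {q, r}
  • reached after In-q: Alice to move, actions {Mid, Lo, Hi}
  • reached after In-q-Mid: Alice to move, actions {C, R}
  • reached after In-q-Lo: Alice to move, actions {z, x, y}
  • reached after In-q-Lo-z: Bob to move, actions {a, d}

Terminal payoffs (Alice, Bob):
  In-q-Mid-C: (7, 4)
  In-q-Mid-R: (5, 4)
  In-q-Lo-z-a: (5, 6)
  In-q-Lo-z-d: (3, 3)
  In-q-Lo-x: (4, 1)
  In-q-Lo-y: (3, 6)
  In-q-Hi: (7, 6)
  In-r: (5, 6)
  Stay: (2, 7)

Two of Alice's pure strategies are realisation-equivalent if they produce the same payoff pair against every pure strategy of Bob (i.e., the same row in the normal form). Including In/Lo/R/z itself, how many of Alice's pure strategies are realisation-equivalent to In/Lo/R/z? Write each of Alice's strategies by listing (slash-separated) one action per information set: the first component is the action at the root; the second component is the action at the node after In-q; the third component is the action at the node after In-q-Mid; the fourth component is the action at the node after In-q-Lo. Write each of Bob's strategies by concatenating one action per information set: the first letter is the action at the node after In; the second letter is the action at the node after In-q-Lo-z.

2

Row for In/Lo/R/z (columns qa, qd, ra, rd): (5,6) (3,3) (5,6) (5,6).
Under In/Lo/R/z, Alice's choice at the node after In-q-Mid can never be reached regardless of what Bob does, so varying those choices leaves every outcome unchanged.
Holding the reachable choices fixed and varying the unreachable one freely already gives 2 equivalent strategies.
No other strategy reproduces this row, so those 2 are the full class: In/Lo/C/z, In/Lo/R/z.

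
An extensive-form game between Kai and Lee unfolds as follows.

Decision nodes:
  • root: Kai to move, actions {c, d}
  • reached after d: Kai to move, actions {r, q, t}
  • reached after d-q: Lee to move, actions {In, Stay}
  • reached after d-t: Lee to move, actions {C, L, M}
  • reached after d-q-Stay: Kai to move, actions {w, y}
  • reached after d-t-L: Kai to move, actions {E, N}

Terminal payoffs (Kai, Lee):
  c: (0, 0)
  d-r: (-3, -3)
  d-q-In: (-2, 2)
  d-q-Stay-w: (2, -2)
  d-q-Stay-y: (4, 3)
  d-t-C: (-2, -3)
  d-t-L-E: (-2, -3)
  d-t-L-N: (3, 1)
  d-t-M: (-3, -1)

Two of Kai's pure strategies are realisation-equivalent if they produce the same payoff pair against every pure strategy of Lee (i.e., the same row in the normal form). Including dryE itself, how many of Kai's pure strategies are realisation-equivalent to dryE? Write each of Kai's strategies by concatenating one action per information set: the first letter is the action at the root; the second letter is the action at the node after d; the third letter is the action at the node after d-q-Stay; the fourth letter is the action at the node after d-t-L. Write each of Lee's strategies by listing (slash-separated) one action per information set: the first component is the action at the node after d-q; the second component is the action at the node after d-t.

Row for dryE (columns In/C, In/L, In/M, Stay/C, Stay/L, Stay/M): (-3,-3) (-3,-3) (-3,-3) (-3,-3) (-3,-3) (-3,-3).
Under dryE, Kai's choice at the node after d-q-Stay and at the node after d-t-L can never be reached regardless of what Lee does, so varying those choices leaves every outcome unchanged.
Holding the reachable choices fixed and varying the unreachable ones freely already gives 2 × 2 = 4 equivalent strategies.
No other strategy reproduces this row, so those 4 are the full class: drwE, drwN, dryE, dryN.

4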